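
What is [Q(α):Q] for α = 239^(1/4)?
[Q(α):Q] = 4

α is a root of x^4 - 239. By Eisenstein's criterion at the prime p = 239 (which divides the constant term 239 but p^2 = 57121 does not, since 239 is squarefree), x^4 - 239 is irreducible over Q. Hence [Q(α):Q] = 4.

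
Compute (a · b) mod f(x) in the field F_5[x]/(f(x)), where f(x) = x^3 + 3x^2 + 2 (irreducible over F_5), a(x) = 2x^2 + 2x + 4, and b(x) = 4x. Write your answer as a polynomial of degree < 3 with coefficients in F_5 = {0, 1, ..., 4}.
a · b ≡ 4x^2 + x + 4 (mod f(x))

Multiply in F_5[x]: a(x)·b(x) = (2x^2 + 2x + 4)·(4x) = 3x^3 + 3x^2 + x. This has degree ≥ 3, so divide by f(x) over F_5: 3x^3 + 3x^2 + x = (3)·(x^3 + 3x^2 + 2) + (4x^2 + x + 4). Hence a·b ≡ 4x^2 + x + 4 (mod f). (F_5[x]/(f) is a field with 5^3 = 125 elements since f is irreducible of degree 3.)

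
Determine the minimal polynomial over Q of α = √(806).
m_α(x) = x^2 - 806

α satisfies α^2 - 806 = 0, so x^2 - 806 annihilates α. Since d = 806 is squarefree and ≠ 1, it is not a perfect square in Q, so x^2 - 806 has no rational root and is therefore irreducible over Q (a degree-2 polynomial over a field is irreducible iff it has no root). Hence m_α(x) = x^2 - 806.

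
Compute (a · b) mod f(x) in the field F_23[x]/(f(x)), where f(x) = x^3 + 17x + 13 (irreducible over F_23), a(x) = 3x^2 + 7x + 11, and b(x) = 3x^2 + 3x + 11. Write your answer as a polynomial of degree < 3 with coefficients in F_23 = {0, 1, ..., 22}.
a · b ≡ 3x^2 + 12x + 7 (mod f(x))

Multiply in F_23[x]: a(x)·b(x) = (3x^2 + 7x + 11)·(3x^2 + 3x + 11) = 9x^4 + 7x^3 + 18x^2 + 18x + 6. This has degree ≥ 3, so divide by f(x) over F_23: 9x^4 + 7x^3 + 18x^2 + 18x + 6 = (9x + 7)·(x^3 + 17x + 13) + (3x^2 + 12x + 7). Hence a·b ≡ 3x^2 + 12x + 7 (mod f). (F_23[x]/(f) is a field with 23^3 = 12167 elements since f is irreducible of degree 3.)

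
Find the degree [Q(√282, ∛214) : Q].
[Q(√282, ∛214) : Q] = 6

Let L = Q(√282, ∛214). Since Q(√282) ⊂ L and [Q(√282):Q] = 2, the tower law gives 2 | [L:Q]. Likewise Q(∛214) ⊂ L with [Q(∛214):Q] = 3 (because 214 is not a perfect cube), so 3 | [L:Q]. As gcd(2,3) = 1, [L:Q] is divisible by 6. Conversely L is generated over Q by √282 and ∛214, so [L:Q] ≤ 2·3 = 6. Therefore [Q(√282, ∛214) : Q] = 6.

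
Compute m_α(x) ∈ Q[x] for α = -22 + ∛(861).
m_α(x) = x^3 + 66x^2 + 1452x + 9787

Set β = α + 22 = ∛(861), so β^3 = 861. Then (α + 22)^3 - 861 = 0, i.e. α is a root of g(x) = (x + 22)^3 - 861 = x^3 + 66x^2 + 1452x + 9787. Since g(x) = h(x + 22) where h(x) = x^3 - 861, and h is irreducible over Q (because 861 is not a perfect cube, so h has no rational root, and a monic cubic with no rational root is irreducible), g is also irreducible (irreducibility is preserved under the substitution x → x + 22). Hence m_α(x) = x^3 + 66x^2 + 1452x + 9787.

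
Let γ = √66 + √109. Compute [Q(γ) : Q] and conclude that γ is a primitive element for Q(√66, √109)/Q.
[Q(γ) : Q] = 4 (equivalently, Q(γ) = Q(√66, √109))

Obviously Q(γ) ⊆ Q(√66, √109), and [Q(√66, √109):Q] = 4 (since 66, 109 are distinct squarefree integers > 1 with 7194 not a perfect square). To show equality we compute the minimal polynomial of γ. From γ = √66 + √109: γ^2 = 66 + 2√(7194) + 109 = 175 + 2√(7194), so γ^2 - 175 = 2√(7194); squaring, (γ^2 - 175)^2 = 4·7194, i.e. γ^4 - 350γ^2 + 30625 - 28776 = 0, i.e. γ^4 - 350γ^2 + 1849 = 0. So γ is a root of x^4 - 350x^2 + 1849. This polynomial is irreducible over Q: it has no rational root (each ±√66 ± √109 is irrational), and any factorization into two quadratics over Q would force √(7194) ∈ Q (pairing opposite roots) or √66, √109 ∈ Q (other pairings), all impossible. Hence [Q(γ):Q] = 4 = [Q(√66, √109):Q], so Q(γ) = Q(√66, √109).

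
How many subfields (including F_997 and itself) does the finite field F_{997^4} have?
F_{997^4} has 3 subfields

The subfields of F_{p^n} are exactly the fields F_{p^d} for d | n (each is the fixed field of the unique index-d subgroup of Gal(F_{p^n}/F_p) ≅ Z/nZ). The divisors of n = 4 are {1, 2, 4}, giving 3 subfields: F_{997^1}, F_{997^2}, F_{997^4}.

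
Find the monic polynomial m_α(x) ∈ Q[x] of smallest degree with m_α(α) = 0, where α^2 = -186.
m_α(x) = x^2 + 186

α satisfies α^2 + 186 = 0, so x^2 + 186 annihilates α. Since d = -186 is squarefree and ≠ 1, it is not a perfect square in Q, so x^2 + 186 has no rational root and is therefore irreducible over Q (a degree-2 polynomial over a field is irreducible iff it has no root). Hence m_α(x) = x^2 + 186.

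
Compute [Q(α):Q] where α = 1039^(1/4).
[Q(α):Q] = 4

α is a root of x^4 - 1039. By Eisenstein's criterion at the prime p = 1039 (which divides the constant term 1039 but p^2 = 1079521 does not, since 1039 is squarefree), x^4 - 1039 is irreducible over Q. Hence [Q(α):Q] = 4.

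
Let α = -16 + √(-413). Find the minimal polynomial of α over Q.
m_α(x) = x^2 + 32x + 669

From α + 16 = √(-413), squaring gives (α + 16)^2 = -413, i.e. α^2 + 32α + 256 = -413, so α^2 + 32α + 669 = 0. The discriminant of x^2 + 32x + 669 is (32)^2 - 4·(669) = 1024 - 2676 = -1652, and 4·(-413) is not a perfect square in Q since -413 is squarefree and ≠ 1. Hence x^2 + 32x + 669 is irreducible over Q and is the minimal polynomial of α.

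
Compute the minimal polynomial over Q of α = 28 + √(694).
m_α(x) = x^2 - 56x + 90

From α - 28 = √(694), squaring gives (α - 28)^2 = 694, i.e. α^2 - 56α + 784 = 694, so α^2 - 56α + 90 = 0. The discriminant of x^2 - 56x + 90 is (-56)^2 - 4·(90) = 3136 - 360 = 2776, and 4·(694) is not a perfect square in Q since 694 is squarefree and ≠ 1. Hence x^2 - 56x + 90 is irreducible over Q and is the minimal polynomial of α.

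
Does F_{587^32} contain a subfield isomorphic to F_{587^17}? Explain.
No: F_{587^17} is not a subfield of F_{587^32}

F_{p^m} embeds in F_{p^n} iff m | n. Here 17 ∤ 32 (since 32 = 1·17 + 15 with remainder 15 ≠ 0), so F_{587^17} is not a subfield of F_{587^32}. Equivalently: if it were, the tower law would give 17 = [F_{587^17}:F_587] dividing [F_{587^32}:F_587] = 32, contradiction.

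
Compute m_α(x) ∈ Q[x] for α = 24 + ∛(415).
m_α(x) = x^3 - 72x^2 + 1728x - 14239

Set β = α - 24 = ∛(415), so β^3 = 415. Then (α - 24)^3 - 415 = 0, i.e. α is a root of g(x) = (x - 24)^3 - 415 = x^3 - 72x^2 + 1728x - 14239. Since g(x) = h(x - 24) where h(x) = x^3 - 415, and h is irreducible over Q (because 415 is not a perfect cube, so h has no rational root, and a monic cubic with no rational root is irreducible), g is also irreducible (irreducibility is preserved under the substitution x → x - 24). Hence m_α(x) = x^3 - 72x^2 + 1728x - 14239.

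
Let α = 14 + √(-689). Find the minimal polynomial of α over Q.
m_α(x) = x^2 - 28x + 885

From α - 14 = √(-689), squaring gives (α - 14)^2 = -689, i.e. α^2 - 28α + 196 = -689, so α^2 - 28α + 885 = 0. The discriminant of x^2 - 28x + 885 is (-28)^2 - 4·(885) = 784 - 3540 = -2756, and 4·(-689) is not a perfect square in Q since -689 is squarefree and ≠ 1. Hence x^2 - 28x + 885 is irreducible over Q and is the minimal polynomial of α.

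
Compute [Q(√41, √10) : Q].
[Q(√41, √10) : Q] = 4

[Q(√41):Q] = 2 (min poly x^2 - 41, irreducible since 41 is squarefree > 1). For the top step, suppose √10 ∈ Q(√41), say √10 = c + d√41 with c, d ∈ Q. Squaring: 10 = c^2 + 41d^2 + 2cd√41. Since √41 ∉ Q this forces 2cd = 0. If d = 0 then √10 = c ∈ Q, contradicting 10 squarefree > 1. If c = 0 then 10 = 41d^2, so 41·10 = (41d)^2 is a perfect square in Q — but 41·10 = 410 is not a perfect square (since 41 and 10 are distinct squarefree integers). Contradiction. Hence √10 ∉ Q(√41), so x^2 - 10 stays irreducible over Q(√41) and [Q(√41, √10) : Q(√41)] = 2. By the tower law, [Q(√41, √10) : Q] = 2 · 2 = 4.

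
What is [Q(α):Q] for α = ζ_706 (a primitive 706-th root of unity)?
[Q(α):Q] = 352

The minimal polynomial of ζ_706 over Q is the 706-th cyclotomic polynomial Φ_706(x), which is irreducible over Q and has degree φ(706) = 352. Hence [Q(α):Q] = φ(706) = 352.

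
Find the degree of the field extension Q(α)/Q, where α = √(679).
[Q(α):Q] = 2

[Q(α):Q] equals the degree of the minimal polynomial of α. Here α^2 = 679 and x^2 - 679 is irreducible (d = 679 is squarefree, ≠ 1, hence not a square), so deg(m_α) = 2. Thus [Q(α):Q] = 2.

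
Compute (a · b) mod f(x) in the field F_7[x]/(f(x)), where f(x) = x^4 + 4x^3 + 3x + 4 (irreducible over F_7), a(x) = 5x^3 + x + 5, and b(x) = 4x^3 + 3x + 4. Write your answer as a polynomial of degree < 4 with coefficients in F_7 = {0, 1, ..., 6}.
a · b ≡ 3x^3 + 2x^2 + x + 1 (mod f(x))

Multiply in F_7[x]: a(x)·b(x) = (5x^3 + x + 5)·(4x^3 + 3x + 4) = 6x^6 + 5x^4 + 5x^3 + 3x^2 + 5x + 6. This has degree ≥ 4, so divide by f(x) over F_7: 6x^6 + 5x^4 + 5x^3 + 3x^2 + 5x + 6 = (6x^2 + 4x + 3)·(x^4 + 4x^3 + 3x + 4) + (3x^3 + 2x^2 + x + 1). Hence a·b ≡ 3x^3 + 2x^2 + x + 1 (mod f). (F_7[x]/(f) is a field with 7^4 = 2401 elements since f is irreducible of degree 4.)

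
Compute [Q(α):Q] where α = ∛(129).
[Q(α):Q] = 3

The minimal polynomial of α is x^3 - 129, irreducible over Q since 129 is not a perfect cube (so x^3 - 129 has no rational root). Hence [Q(α):Q] = deg(m_α) = 3.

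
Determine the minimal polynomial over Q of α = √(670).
m_α(x) = x^2 - 670

α satisfies α^2 - 670 = 0, so x^2 - 670 annihilates α. Since d = 670 is squarefree and ≠ 1, it is not a perfect square in Q, so x^2 - 670 has no rational root and is therefore irreducible over Q (a degree-2 polynomial over a field is irreducible iff it has no root). Hence m_α(x) = x^2 - 670.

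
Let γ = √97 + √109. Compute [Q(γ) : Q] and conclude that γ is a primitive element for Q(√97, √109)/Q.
[Q(γ) : Q] = 4 (equivalently, Q(γ) = Q(√97, √109))

Obviously Q(γ) ⊆ Q(√97, √109), and [Q(√97, √109):Q] = 4 (since 97, 109 are distinct squarefree integers > 1 with 10573 not a perfect square). To show equality we compute the minimal polynomial of γ. From γ = √97 + √109: γ^2 = 97 + 2√(10573) + 109 = 206 + 2√(10573), so γ^2 - 206 = 2√(10573); squaring, (γ^2 - 206)^2 = 4·10573, i.e. γ^4 - 412γ^2 + 42436 - 42292 = 0, i.e. γ^4 - 412γ^2 + 144 = 0. So γ is a root of x^4 - 412x^2 + 144. This polynomial is irreducible over Q: it has no rational root (each ±√97 ± √109 is irrational), and any factorization into two quadratics over Q would force √(10573) ∈ Q (pairing opposite roots) or √97, √109 ∈ Q (other pairings), all impossible. Hence [Q(γ):Q] = 4 = [Q(√97, √109):Q], so Q(γ) = Q(√97, √109).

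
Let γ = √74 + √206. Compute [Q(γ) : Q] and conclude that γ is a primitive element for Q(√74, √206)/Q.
[Q(γ) : Q] = 4 (equivalently, Q(γ) = Q(√74, √206))

Obviously Q(γ) ⊆ Q(√74, √206), and [Q(√74, √206):Q] = 4 (since 74, 206 are distinct squarefree integers > 1 with 15244 not a perfect square). To show equality we compute the minimal polynomial of γ. From γ = √74 + √206: γ^2 = 74 + 2√(15244) + 206 = 280 + 2√(15244), so γ^2 - 280 = 2√(15244); squaring, (γ^2 - 280)^2 = 4·15244, i.e. γ^4 - 560γ^2 + 78400 - 60976 = 0, i.e. γ^4 - 560γ^2 + 17424 = 0. So γ is a root of x^4 - 560x^2 + 17424. This polynomial is irreducible over Q: it has no rational root (each ±√74 ± √206 is irrational), and any factorization into two quadratics over Q would force √(15244) ∈ Q (pairing opposite roots) or √74, √206 ∈ Q (other pairings), all impossible. Hence [Q(γ):Q] = 4 = [Q(√74, √206):Q], so Q(γ) = Q(√74, √206).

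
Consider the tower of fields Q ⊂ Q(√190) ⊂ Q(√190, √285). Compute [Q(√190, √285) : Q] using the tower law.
[Q(√190, √285) : Q] = 4

[Q(√190):Q] = 2 (min poly x^2 - 190, irreducible since 190 is squarefree > 1). For the top step, suppose √285 ∈ Q(√190), say √285 = c + d√190 with c, d ∈ Q. Squaring: 285 = c^2 + 190d^2 + 2cd√190. Since √190 ∉ Q this forces 2cd = 0. If d = 0 then √285 = c ∈ Q, contradicting 285 squarefree > 1. If c = 0 then 285 = 190d^2, so 190·285 = (190d)^2 is a perfect square in Q — but 190·285 = 54150 is not a perfect square (since 190 and 285 are distinct squarefree integers). Contradiction. Hence √285 ∉ Q(√190), so x^2 - 285 stays irreducible over Q(√190) and [Q(√190, √285) : Q(√190)] = 2. By the tower law, [Q(√190, √285) : Q] = 2 · 2 = 4.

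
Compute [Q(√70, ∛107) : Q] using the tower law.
[Q(√70, ∛107) : Q] = 6

Let L = Q(√70, ∛107). Since Q(√70) ⊂ L and [Q(√70):Q] = 2, the tower law gives 2 | [L:Q]. Likewise Q(∛107) ⊂ L with [Q(∛107):Q] = 3 (because 107 is not a perfect cube), so 3 | [L:Q]. As gcd(2,3) = 1, [L:Q] is divisible by 6. Conversely L is generated over Q by √70 and ∛107, so [L:Q] ≤ 2·3 = 6. Therefore [Q(√70, ∛107) : Q] = 6.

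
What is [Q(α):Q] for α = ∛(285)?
[Q(α):Q] = 3

The minimal polynomial of α is x^3 - 285, irreducible over Q since 285 is not a perfect cube (so x^3 - 285 has no rational root). Hence [Q(α):Q] = deg(m_α) = 3.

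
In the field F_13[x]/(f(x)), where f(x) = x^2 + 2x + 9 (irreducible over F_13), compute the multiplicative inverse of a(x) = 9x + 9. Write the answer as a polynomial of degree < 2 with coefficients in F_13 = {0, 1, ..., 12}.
a(x)^(-1) ≡ 11x + 11 (mod f(x))

Since f is irreducible over F_13, F_13[x]/(f) is a field and a(x) ≠ 0 has an inverse. Apply the extended Euclidean algorithm to f(x) and a(x) in F_13[x]: f(x) = (3x + 3)·a(x) + (8). The last nonzero remainder is the constant 8 = gcd(f, a) in F_13. Back-substituting through the division chain expresses 8 = s(x)·a(x) + t(x)·f(x) with s(x) ≡ 10x + 10 (mod f), so (10x + 10)·a(x) ≡ 8 (mod f). Multiplying by 8^(-1) ≡ 5 in F_13 gives a(x)^(-1) ≡ 5·(10x + 10) ≡ 11x + 11 (mod f). Check: (9x + 9)·(11x + 11) = 8x^2 + 3x + 8 ≡ 1 (mod x^2 + 2x + 9).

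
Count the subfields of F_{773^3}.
F_{773^3} has 2 subfields

The subfields of F_{p^n} are exactly the fields F_{p^d} for d | n (each is the fixed field of the unique index-d subgroup of Gal(F_{p^n}/F_p) ≅ Z/nZ). The divisors of n = 3 are {1, 3}, giving 2 subfields: F_{773^1}, F_{773^3}.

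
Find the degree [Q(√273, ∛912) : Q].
[Q(√273, ∛912) : Q] = 6

Let L = Q(√273, ∛912). Since Q(√273) ⊂ L and [Q(√273):Q] = 2, the tower law gives 2 | [L:Q]. Likewise Q(∛912) ⊂ L with [Q(∛912):Q] = 3 (because 912 is not a perfect cube), so 3 | [L:Q]. As gcd(2,3) = 1, [L:Q] is divisible by 6. Conversely L is generated over Q by √273 and ∛912, so [L:Q] ≤ 2·3 = 6. Therefore [Q(√273, ∛912) : Q] = 6.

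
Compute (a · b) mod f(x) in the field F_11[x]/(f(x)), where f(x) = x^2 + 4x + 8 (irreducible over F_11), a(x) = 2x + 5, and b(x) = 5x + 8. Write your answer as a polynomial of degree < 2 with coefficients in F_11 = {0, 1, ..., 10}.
a · b ≡ x + 4 (mod f(x))

Multiply in F_11[x]: a(x)·b(x) = (2x + 5)·(5x + 8) = 10x^2 + 8x + 7. This has degree ≥ 2, so divide by f(x) over F_11: 10x^2 + 8x + 7 = (10)·(x^2 + 4x + 8) + (x + 4). Hence a·b ≡ x + 4 (mod f). (F_11[x]/(f) is a field with 11^2 = 121 elements since f is irreducible of degree 2.)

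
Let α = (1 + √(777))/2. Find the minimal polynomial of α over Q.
m_α(x) = x^2 - x - 194

From 2α - 1 = √(777), squaring gives (2α - 1)^2 = 777, i.e. 4α^2 - 4α + 1 = 777, so α^2 - α + (1 - 777)/4 = 0. Since 777 ≡ 1 (mod 4), (1 - 777)/4 = -194 ∈ Z. The polynomial x^2 - x - 194 has discriminant 1 - 4·(-194) = 777, which is not a perfect square in Q (d = 777 is squarefree and ≠ 1), so x^2 - x - 194 is irreducible over Q. It is the minimal polynomial of α.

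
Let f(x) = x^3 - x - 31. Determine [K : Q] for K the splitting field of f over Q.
[K : Q] = 6

By the rational root test, any rational root of the monic integer polynomial f(x) = x^3 - x - 31 must be an integer dividing the constant term -31, i.e. one of ±{1, 31}. Evaluating: f(1) = -31, f(-1) = -31, f(31) = 29729, f(-31) = -29791; none is 0, so f has no rational root and is therefore irreducible over Q (a cubic with no linear factor over a field is irreducible). For an irreducible cubic, the Galois group is A_3 or S_3 according as the discriminant disc(f) = -4a^3 - 27b^2 = -4·(-1)^3 - 27·(-31)^2 = -25943 is or is not a square in Q. Here disc(f) = -25943 is not a perfect square in Q, so the Galois group of f over Q is not contained in A_3 and must be all of S_3. The splitting field has degree |S_3| = 6 over Q, so [K : Q] = 6.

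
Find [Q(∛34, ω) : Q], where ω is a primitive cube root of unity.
[Q(∛34, ω) : Q] = 6

[Q(∛34):Q] = 3 (min poly x^3 - 34, irreducible since 34 is not a perfect cube). [Q(ω):Q] = 2 (min poly x^2 + x + 1). Since Q(∛34) ⊂ R and ω ∉ R, we have ω ∉ Q(∛34), so x^2 + x + 1 remains irreducible over Q(∛34) and [Q(∛34, ω) : Q(∛34)] = 2. By the tower law, [Q(∛34, ω) : Q] = 3 · 2 = 6. (In fact Q(∛34, ω) is the splitting field of x^3 - 34 over Q.)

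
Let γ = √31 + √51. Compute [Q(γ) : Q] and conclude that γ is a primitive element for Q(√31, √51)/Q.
[Q(γ) : Q] = 4 (equivalently, Q(γ) = Q(√31, √51))

Obviously Q(γ) ⊆ Q(√31, √51), and [Q(√31, √51):Q] = 4 (since 31, 51 are distinct squarefree integers > 1 with 1581 not a perfect square). To show equality we compute the minimal polynomial of γ. From γ = √31 + √51: γ^2 = 31 + 2√(1581) + 51 = 82 + 2√(1581), so γ^2 - 82 = 2√(1581); squaring, (γ^2 - 82)^2 = 4·1581, i.e. γ^4 - 164γ^2 + 6724 - 6324 = 0, i.e. γ^4 - 164γ^2 + 400 = 0. So γ is a root of x^4 - 164x^2 + 400. This polynomial is irreducible over Q: it has no rational root (each ±√31 ± √51 is irrational), and any factorization into two quadratics over Q would force √(1581) ∈ Q (pairing opposite roots) or √31, √51 ∈ Q (other pairings), all impossible. Hence [Q(γ):Q] = 4 = [Q(√31, √51):Q], so Q(γ) = Q(√31, √51).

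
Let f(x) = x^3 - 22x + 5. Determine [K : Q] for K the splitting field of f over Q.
[K : Q] = 6

By the rational root test, any rational root of the monic integer polynomial f(x) = x^3 - 22x + 5 must be an integer dividing the constant term 5, i.e. one of ±{1, 5}. Evaluating: f(1) = -16, f(-1) = 26, f(5) = 20, f(-5) = -10; none is 0, so f has no rational root and is therefore irreducible over Q (a cubic with no linear factor over a field is irreducible). For an irreducible cubic, the Galois group is A_3 or S_3 according as the discriminant disc(f) = -4a^3 - 27b^2 = -4·(-22)^3 - 27·(5)^2 = 41917 is or is not a square in Q. Here disc(f) = 41917 is not a perfect square in Q, so the Galois group of f over Q is not contained in A_3 and must be all of S_3. The splitting field has degree |S_3| = 6 over Q, so [K : Q] = 6.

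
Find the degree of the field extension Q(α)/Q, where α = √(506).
[Q(α):Q] = 2

[Q(α):Q] equals the degree of the minimal polynomial of α. Here α^2 = 506 and x^2 - 506 is irreducible (d = 506 is squarefree, ≠ 1, hence not a square), so deg(m_α) = 2. Thus [Q(α):Q] = 2.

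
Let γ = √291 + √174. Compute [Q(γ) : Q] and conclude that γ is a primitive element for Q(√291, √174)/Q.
[Q(γ) : Q] = 4 (equivalently, Q(γ) = Q(√291, √174))

Obviously Q(γ) ⊆ Q(√291, √174), and [Q(√291, √174):Q] = 4 (since 291, 174 are distinct squarefree integers > 1 with 50634 not a perfect square). To show equality we compute the minimal polynomial of γ. From γ = √291 + √174: γ^2 = 291 + 2√(50634) + 174 = 465 + 2√(50634), so γ^2 - 465 = 2√(50634); squaring, (γ^2 - 465)^2 = 4·50634, i.e. γ^4 - 930γ^2 + 216225 - 202536 = 0, i.e. γ^4 - 930γ^2 + 13689 = 0. So γ is a root of x^4 - 930x^2 + 13689. This polynomial is irreducible over Q: it has no rational root (each ±√291 ± √174 is irrational), and any factorization into two quadratics over Q would force √(50634) ∈ Q (pairing opposite roots) or √291, √174 ∈ Q (other pairings), all impossible. Hence [Q(γ):Q] = 4 = [Q(√291, √174):Q], so Q(γ) = Q(√291, √174).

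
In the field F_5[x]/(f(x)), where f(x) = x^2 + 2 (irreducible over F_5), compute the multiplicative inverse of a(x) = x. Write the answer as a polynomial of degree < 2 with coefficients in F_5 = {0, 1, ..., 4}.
a(x)^(-1) ≡ 2x (mod f(x))

Since f is irreducible over F_5, F_5[x]/(f) is a field and a(x) ≠ 0 has an inverse. Apply the extended Euclidean algorithm to f(x) and a(x) in F_5[x]: f(x) = (x)·a(x) + (2). The last nonzero remainder is the constant 2 = gcd(f, a) in F_5. Back-substituting through the division chain expresses 2 = s(x)·a(x) + t(x)·f(x) with s(x) ≡ 4x (mod f), so (4x)·a(x) ≡ 2 (mod f). Multiplying by 2^(-1) ≡ 3 in F_5 gives a(x)^(-1) ≡ 3·(4x) ≡ 2x (mod f). Check: (x)·(2x) = 2x^2 ≡ 1 (mod x^2 + 2).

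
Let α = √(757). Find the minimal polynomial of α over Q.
m_α(x) = x^2 - 757

α satisfies α^2 - 757 = 0, so x^2 - 757 annihilates α. Since d = 757 is squarefree and ≠ 1, it is not a perfect square in Q, so x^2 - 757 has no rational root and is therefore irreducible over Q (a degree-2 polynomial over a field is irreducible iff it has no root). Hence m_α(x) = x^2 - 757.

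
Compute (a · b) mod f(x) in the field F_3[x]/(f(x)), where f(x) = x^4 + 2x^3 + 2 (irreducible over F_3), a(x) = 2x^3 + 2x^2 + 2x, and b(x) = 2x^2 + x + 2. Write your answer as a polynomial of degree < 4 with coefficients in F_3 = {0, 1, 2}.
a · b ≡ 2x^3 + 2x + 1 (mod f(x))

Multiply in F_3[x]: a(x)·b(x) = (2x^3 + 2x^2 + 2x)·(2x^2 + x + 2) = x^5 + x^3 + x. This has degree ≥ 4, so divide by f(x) over F_3: x^5 + x^3 + x = (x + 1)·(x^4 + 2x^3 + 2) + (2x^3 + 2x + 1). Hence a·b ≡ 2x^3 + 2x + 1 (mod f). (F_3[x]/(f) is a field with 3^4 = 81 elements since f is irreducible of degree 4.)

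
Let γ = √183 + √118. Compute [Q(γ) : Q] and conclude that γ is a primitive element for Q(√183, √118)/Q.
[Q(γ) : Q] = 4 (equivalently, Q(γ) = Q(√183, √118))

Obviously Q(γ) ⊆ Q(√183, √118), and [Q(√183, √118):Q] = 4 (since 183, 118 are distinct squarefree integers > 1 with 21594 not a perfect square). To show equality we compute the minimal polynomial of γ. From γ = √183 + √118: γ^2 = 183 + 2√(21594) + 118 = 301 + 2√(21594), so γ^2 - 301 = 2√(21594); squaring, (γ^2 - 301)^2 = 4·21594, i.e. γ^4 - 602γ^2 + 90601 - 86376 = 0, i.e. γ^4 - 602γ^2 + 4225 = 0. So γ is a root of x^4 - 602x^2 + 4225. This polynomial is irreducible over Q: it has no rational root (each ±√183 ± √118 is irrational), and any factorization into two quadratics over Q would force √(21594) ∈ Q (pairing opposite roots) or √183, √118 ∈ Q (other pairings), all impossible. Hence [Q(γ):Q] = 4 = [Q(√183, √118):Q], so Q(γ) = Q(√183, √118).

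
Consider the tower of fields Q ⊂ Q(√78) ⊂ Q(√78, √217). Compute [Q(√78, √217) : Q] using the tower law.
[Q(√78, √217) : Q] = 4

[Q(√78):Q] = 2 (min poly x^2 - 78, irreducible since 78 is squarefree > 1). For the top step, suppose √217 ∈ Q(√78), say √217 = c + d√78 with c, d ∈ Q. Squaring: 217 = c^2 + 78d^2 + 2cd√78. Since √78 ∉ Q this forces 2cd = 0. If d = 0 then √217 = c ∈ Q, contradicting 217 squarefree > 1. If c = 0 then 217 = 78d^2, so 78·217 = (78d)^2 is a perfect square in Q — but 78·217 = 16926 is not a perfect square (since 78 and 217 are distinct squarefree integers). Contradiction. Hence √217 ∉ Q(√78), so x^2 - 217 stays irreducible over Q(√78) and [Q(√78, √217) : Q(√78)] = 2. By the tower law, [Q(√78, √217) : Q] = 2 · 2 = 4.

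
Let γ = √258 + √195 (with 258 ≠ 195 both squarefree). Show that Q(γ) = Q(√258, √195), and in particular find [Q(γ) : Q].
[Q(γ) : Q] = 4 (equivalently, Q(γ) = Q(√258, √195))

Obviously Q(γ) ⊆ Q(√258, √195), and [Q(√258, √195):Q] = 4 (since 258, 195 are distinct squarefree integers > 1 with 50310 not a perfect square). To show equality we compute the minimal polynomial of γ. From γ = √258 + √195: γ^2 = 258 + 2√(50310) + 195 = 453 + 2√(50310), so γ^2 - 453 = 2√(50310); squaring, (γ^2 - 453)^2 = 4·50310, i.e. γ^4 - 906γ^2 + 205209 - 201240 = 0, i.e. γ^4 - 906γ^2 + 3969 = 0. So γ is a root of x^4 - 906x^2 + 3969. This polynomial is irreducible over Q: it has no rational root (each ±√258 ± √195 is irrational), and any factorization into two quadratics over Q would force √(50310) ∈ Q (pairing opposite roots) or √258, √195 ∈ Q (other pairings), all impossible. Hence [Q(γ):Q] = 4 = [Q(√258, √195):Q], so Q(γ) = Q(√258, √195).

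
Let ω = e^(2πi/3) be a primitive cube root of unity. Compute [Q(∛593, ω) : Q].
[Q(∛593, ω) : Q] = 6

[Q(∛593):Q] = 3 (min poly x^3 - 593, irreducible since 593 is not a perfect cube). [Q(ω):Q] = 2 (min poly x^2 + x + 1). Since Q(∛593) ⊂ R and ω ∉ R, we have ω ∉ Q(∛593), so x^2 + x + 1 remains irreducible over Q(∛593) and [Q(∛593, ω) : Q(∛593)] = 2. By the tower law, [Q(∛593, ω) : Q] = 3 · 2 = 6. (In fact Q(∛593, ω) is the splitting field of x^3 - 593 over Q.)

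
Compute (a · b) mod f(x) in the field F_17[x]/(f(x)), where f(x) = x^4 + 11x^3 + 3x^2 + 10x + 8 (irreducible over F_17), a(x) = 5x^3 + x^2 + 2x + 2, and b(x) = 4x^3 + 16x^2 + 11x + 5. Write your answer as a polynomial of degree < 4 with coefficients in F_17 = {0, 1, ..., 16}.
a · b ≡ 7x^3 + 12x^2 + 12x + 11 (mod f(x))

Multiply in F_17[x]: a(x)·b(x) = (5x^3 + x^2 + 2x + 2)·(4x^3 + 16x^2 + 11x + 5) = 3x^6 + 16x^5 + 11x^4 + 8x^3 + 8x^2 + 15x + 10. This has degree ≥ 4, so divide by f(x) over F_17: 3x^6 + 16x^5 + 11x^4 + 8x^3 + 8x^2 + 15x + 10 = (3x^2 + 2)·(x^4 + 11x^3 + 3x^2 + 10x + 8) + (7x^3 + 12x^2 + 12x + 11). Hence a·b ≡ 7x^3 + 12x^2 + 12x + 11 (mod f). (F_17[x]/(f) is a field with 17^4 = 83521 elements since f is irreducible of degree 4.)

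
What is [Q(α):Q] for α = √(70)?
[Q(α):Q] = 2

[Q(α):Q] equals the degree of the minimal polynomial of α. Here α^2 = 70 and x^2 - 70 is irreducible (d = 70 is squarefree, ≠ 1, hence not a square), so deg(m_α) = 2. Thus [Q(α):Q] = 2.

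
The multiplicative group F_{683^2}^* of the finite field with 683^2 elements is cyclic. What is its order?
|F_{683^2}^*| = 466488

F_{683^2} has 683^2 = 466489 elements; its multiplicative group consists of all nonzero elements, so |F_{683^2}^*| = 466489 - 1 = 466488. (It is cyclic since any finite subgroup of the multiplicative group of a field is cyclic.)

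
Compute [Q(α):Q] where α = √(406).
[Q(α):Q] = 2

[Q(α):Q] equals the degree of the minimal polynomial of α. Here α^2 = 406 and x^2 - 406 is irreducible (d = 406 is squarefree, ≠ 1, hence not a square), so deg(m_α) = 2. Thus [Q(α):Q] = 2.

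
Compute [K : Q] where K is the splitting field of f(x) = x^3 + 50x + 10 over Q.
[K : Q] = 6

By the rational root test, any rational root of the monic integer polynomial f(x) = x^3 + 50x + 10 must be an integer dividing the constant term 10, i.e. one of ±{1, 2, 5, 10}. Evaluating: f(1) = 61, f(-1) = -41, f(2) = 118, f(-2) = -98, f(5) = 385, f(-5) = -365, f(10) = 1510, f(-10) = -1490; none is 0, so f has no rational root and is therefore irreducible over Q (a cubic with no linear factor over a field is irreducible). For an irreducible cubic, the Galois group is A_3 or S_3 according as the discriminant disc(f) = -4a^3 - 27b^2 = -4·(50)^3 - 27·(10)^2 = -502700 is or is not a square in Q. Here disc(f) = -502700 is not a perfect square in Q, so the Galois group of f over Q is not contained in A_3 and must be all of S_3. The splitting field has degree |S_3| = 6 over Q, so [K : Q] = 6.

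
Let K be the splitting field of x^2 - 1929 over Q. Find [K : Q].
[K : Q] = 2

f(x) = x^2 - 1929 factors as (x - √1929)(x + √1929). The splitting field is K = Q(√1929). Since 1929 is squarefree and > 1, it is not a perfect square, so x^2 - 1929 is irreducible over Q and [Q(√1929) : Q] = 2. Hence [K : Q] = 2.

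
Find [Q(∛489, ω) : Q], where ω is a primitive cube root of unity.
[Q(∛489, ω) : Q] = 6

[Q(∛489):Q] = 3 (min poly x^3 - 489, irreducible since 489 is not a perfect cube). [Q(ω):Q] = 2 (min poly x^2 + x + 1). Since Q(∛489) ⊂ R and ω ∉ R, we have ω ∉ Q(∛489), so x^2 + x + 1 remains irreducible over Q(∛489) and [Q(∛489, ω) : Q(∛489)] = 2. By the tower law, [Q(∛489, ω) : Q] = 3 · 2 = 6. (In fact Q(∛489, ω) is the splitting field of x^3 - 489 over Q.)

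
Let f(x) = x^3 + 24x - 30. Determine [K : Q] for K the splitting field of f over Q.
[K : Q] = 6

By the rational root test, any rational root of the monic integer polynomial f(x) = x^3 + 24x - 30 must be an integer dividing the constant term -30, i.e. one of ±{1, 2, 3, 5, 6, 10, 15, 30}. Evaluating: f(1) = -5, f(-1) = -55, f(2) = 26, f(-2) = -86, f(3) = 69, f(-3) = -129, f(5) = 215, f(-5) = -275, f(6) = 330, f(-6) = -390, f(10) = 1210, f(-10) = -1270, f(15) = 3705, f(-15) = -3765, f(30) = 27690, f(-30) = -27750; none is 0, so f has no rational root and is therefore irreducible over Q (a cubic with no linear factor over a field is irreducible). For an irreducible cubic, the Galois group is A_3 or S_3 according as the discriminant disc(f) = -4a^3 - 27b^2 = -4·(24)^3 - 27·(-30)^2 = -79596 is or is not a square in Q. Here disc(f) = -79596 is not a perfect square in Q, so the Galois group of f over Q is not contained in A_3 and must be all of S_3. The splitting field has degree |S_3| = 6 over Q, so [K : Q] = 6.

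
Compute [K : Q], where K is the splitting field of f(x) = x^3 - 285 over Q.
[K : Q] = 6

The roots of x^3 - 285 are ∛285, ω∛285, ω^2∛285 where ω = e^(2πi/3) is a primitive cube root of unity, so K = Q(∛285, ω). Now [Q(∛285):Q] = 3 (since 285 is not a perfect cube, x^3 - 285 is irreducible) and [Q(ω):Q] = 2. Both 2 and 3 divide [K:Q], and [K:Q] ≤ 3·2 = 6, so [K:Q] = 6. (Equivalently: Q(∛285) ⊂ R but ω ∉ R, so [K : Q(∛285)] = 2.)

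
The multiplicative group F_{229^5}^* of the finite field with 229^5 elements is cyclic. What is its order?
|F_{229^5}^*| = 629763392148

F_{229^5} has 229^5 = 629763392149 elements; its multiplicative group consists of all nonzero elements, so |F_{229^5}^*| = 629763392149 - 1 = 629763392148. (It is cyclic since any finite subgroup of the multiplicative group of a field is cyclic.)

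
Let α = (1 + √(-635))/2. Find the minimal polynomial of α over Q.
m_α(x) = x^2 - x + 159

From 2α - 1 = √(-635), squaring gives (2α - 1)^2 = -635, i.e. 4α^2 - 4α + 1 = -635, so α^2 - α + (1 + 635)/4 = 0. Since -635 ≡ 1 (mod 4), (1 + 635)/4 = 159 ∈ Z. The polynomial x^2 - x + 159 has discriminant 1 - 4·(159) = -635, which is not a perfect square in Q (d = -635 is squarefree and ≠ 1), so x^2 - x + 159 is irreducible over Q. It is the minimal polynomial of α.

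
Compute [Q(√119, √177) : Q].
[Q(√119, √177) : Q] = 4

[Q(√119):Q] = 2 (min poly x^2 - 119, irreducible since 119 is squarefree > 1). For the top step, suppose √177 ∈ Q(√119), say √177 = c + d√119 with c, d ∈ Q. Squaring: 177 = c^2 + 119d^2 + 2cd√119. Since √119 ∉ Q this forces 2cd = 0. If d = 0 then √177 = c ∈ Q, contradicting 177 squarefree > 1. If c = 0 then 177 = 119d^2, so 119·177 = (119d)^2 is a perfect square in Q — but 119·177 = 21063 is not a perfect square (since 119 and 177 are distinct squarefree integers). Contradiction. Hence √177 ∉ Q(√119), so x^2 - 177 stays irreducible over Q(√119) and [Q(√119, √177) : Q(√119)] = 2. By the tower law, [Q(√119, √177) : Q] = 2 · 2 = 4.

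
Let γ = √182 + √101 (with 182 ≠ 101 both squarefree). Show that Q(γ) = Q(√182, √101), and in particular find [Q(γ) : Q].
[Q(γ) : Q] = 4 (equivalently, Q(γ) = Q(√182, √101))

Obviously Q(γ) ⊆ Q(√182, √101), and [Q(√182, √101):Q] = 4 (since 182, 101 are distinct squarefree integers > 1 with 18382 not a perfect square). To show equality we compute the minimal polynomial of γ. From γ = √182 + √101: γ^2 = 182 + 2√(18382) + 101 = 283 + 2√(18382), so γ^2 - 283 = 2√(18382); squaring, (γ^2 - 283)^2 = 4·18382, i.e. γ^4 - 566γ^2 + 80089 - 73528 = 0, i.e. γ^4 - 566γ^2 + 6561 = 0. So γ is a root of x^4 - 566x^2 + 6561. This polynomial is irreducible over Q: it has no rational root (each ±√182 ± √101 is irrational), and any factorization into two quadratics over Q would force √(18382) ∈ Q (pairing opposite roots) or √182, √101 ∈ Q (other pairings), all impossible. Hence [Q(γ):Q] = 4 = [Q(√182, √101):Q], so Q(γ) = Q(√182, √101).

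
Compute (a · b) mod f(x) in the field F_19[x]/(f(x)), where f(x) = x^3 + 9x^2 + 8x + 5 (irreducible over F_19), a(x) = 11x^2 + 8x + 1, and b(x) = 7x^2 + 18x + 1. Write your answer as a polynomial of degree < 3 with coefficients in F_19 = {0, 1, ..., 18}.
a · b ≡ x^2 + 18x + 11 (mod f(x))

Multiply in F_19[x]: a(x)·b(x) = (11x^2 + 8x + 1)·(7x^2 + 18x + 1) = x^4 + 7x^3 + 10x^2 + 7x + 1. This has degree ≥ 3, so divide by f(x) over F_19: x^4 + 7x^3 + 10x^2 + 7x + 1 = (x + 17)·(x^3 + 9x^2 + 8x + 5) + (x^2 + 18x + 11). Hence a·b ≡ x^2 + 18x + 11 (mod f). (F_19[x]/(f) is a field with 19^3 = 6859 elements since f is irreducible of degree 3.)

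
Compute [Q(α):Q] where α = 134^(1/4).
[Q(α):Q] = 4

α is a root of x^4 - 134. By Eisenstein's criterion at the prime p = 2 (which divides the constant term 134 but p^2 = 4 does not, since 134 is squarefree), x^4 - 134 is irreducible over Q. Hence [Q(α):Q] = 4.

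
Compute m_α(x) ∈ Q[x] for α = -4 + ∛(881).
m_α(x) = x^3 + 12x^2 + 48x - 817

Set β = α + 4 = ∛(881), so β^3 = 881. Then (α + 4)^3 - 881 = 0, i.e. α is a root of g(x) = (x + 4)^3 - 881 = x^3 + 12x^2 + 48x - 817. Since g(x) = h(x + 4) where h(x) = x^3 - 881, and h is irreducible over Q (because 881 is not a perfect cube, so h has no rational root, and a monic cubic with no rational root is irreducible), g is also irreducible (irreducibility is preserved under the substitution x → x + 4). Hence m_α(x) = x^3 + 12x^2 + 48x - 817.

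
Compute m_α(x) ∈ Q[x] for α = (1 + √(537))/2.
m_α(x) = x^2 - x - 134

From 2α - 1 = √(537), squaring gives (2α - 1)^2 = 537, i.e. 4α^2 - 4α + 1 = 537, so α^2 - α + (1 - 537)/4 = 0. Since 537 ≡ 1 (mod 4), (1 - 537)/4 = -134 ∈ Z. The polynomial x^2 - x - 134 has discriminant 1 - 4·(-134) = 537, which is not a perfect square in Q (d = 537 is squarefree and ≠ 1), so x^2 - x - 134 is irreducible over Q. It is the minimal polynomial of α.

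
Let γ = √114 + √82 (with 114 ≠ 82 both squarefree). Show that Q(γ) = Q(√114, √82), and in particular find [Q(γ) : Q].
[Q(γ) : Q] = 4 (equivalently, Q(γ) = Q(√114, √82))

Obviously Q(γ) ⊆ Q(√114, √82), and [Q(√114, √82):Q] = 4 (since 114, 82 are distinct squarefree integers > 1 with 9348 not a perfect square). To show equality we compute the minimal polynomial of γ. From γ = √114 + √82: γ^2 = 114 + 2√(9348) + 82 = 196 + 2√(9348), so γ^2 - 196 = 2√(9348); squaring, (γ^2 - 196)^2 = 4·9348, i.e. γ^4 - 392γ^2 + 38416 - 37392 = 0, i.e. γ^4 - 392γ^2 + 1024 = 0. So γ is a root of x^4 - 392x^2 + 1024. This polynomial is irreducible over Q: it has no rational root (each ±√114 ± √82 is irrational), and any factorization into two quadratics over Q would force √(9348) ∈ Q (pairing opposite roots) or √114, √82 ∈ Q (other pairings), all impossible. Hence [Q(γ):Q] = 4 = [Q(√114, √82):Q], so Q(γ) = Q(√114, √82).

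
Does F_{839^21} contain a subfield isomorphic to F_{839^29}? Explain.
No: F_{839^29} is not a subfield of F_{839^21}

F_{p^m} embeds in F_{p^n} iff m | n. Here 29 ∤ 21 (since 21 = 0·29 + 21 with remainder 21 ≠ 0), so F_{839^29} is not a subfield of F_{839^21}. Equivalently: if it were, the tower law would give 29 = [F_{839^29}:F_839] dividing [F_{839^21}:F_839] = 21, contradiction.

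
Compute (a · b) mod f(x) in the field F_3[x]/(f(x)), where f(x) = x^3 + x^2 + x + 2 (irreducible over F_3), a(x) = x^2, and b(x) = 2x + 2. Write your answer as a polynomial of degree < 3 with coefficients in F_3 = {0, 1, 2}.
a · b ≡ x + 2 (mod f(x))

Multiply in F_3[x]: a(x)·b(x) = (x^2)·(2x + 2) = 2x^3 + 2x^2. This has degree ≥ 3, so divide by f(x) over F_3: 2x^3 + 2x^2 = (2)·(x^3 + x^2 + x + 2) + (x + 2). Hence a·b ≡ x + 2 (mod f). (F_3[x]/(f) is a field with 3^3 = 27 elements since f is irreducible of degree 3.)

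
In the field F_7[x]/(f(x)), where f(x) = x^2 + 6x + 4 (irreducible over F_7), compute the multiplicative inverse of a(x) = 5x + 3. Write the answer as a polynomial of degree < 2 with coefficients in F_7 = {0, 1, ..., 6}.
a(x)^(-1) ≡ 6x + 3 (mod f(x))

Since f is irreducible over F_7, F_7[x]/(f) is a field and a(x) ≠ 0 has an inverse. Apply the extended Euclidean algorithm to f(x) and a(x) in F_7[x]: f(x) = (3x + 5)·a(x) + (3). The last nonzero remainder is the constant 3 = gcd(f, a) in F_7. Back-substituting through the division chain expresses 3 = s(x)·a(x) + t(x)·f(x) with s(x) ≡ 4x + 2 (mod f), so (4x + 2)·a(x) ≡ 3 (mod f). Multiplying by 3^(-1) ≡ 5 in F_7 gives a(x)^(-1) ≡ 5·(4x + 2) ≡ 6x + 3 (mod f). Check: (5x + 3)·(6x + 3) = 2x^2 + 5x + 2 ≡ 1 (mod x^2 + 6x + 4).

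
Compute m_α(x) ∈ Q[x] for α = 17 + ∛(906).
m_α(x) = x^3 - 51x^2 + 867x - 5819

Set β = α - 17 = ∛(906), so β^3 = 906. Then (α - 17)^3 - 906 = 0, i.e. α is a root of g(x) = (x - 17)^3 - 906 = x^3 - 51x^2 + 867x - 5819. Since g(x) = h(x - 17) where h(x) = x^3 - 906, and h is irreducible over Q (because 906 is not a perfect cube, so h has no rational root, and a monic cubic with no rational root is irreducible), g is also irreducible (irreducibility is preserved under the substitution x → x - 17). Hence m_α(x) = x^3 - 51x^2 + 867x - 5819.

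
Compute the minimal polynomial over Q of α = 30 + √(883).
m_α(x) = x^2 - 60x + 17

From α - 30 = √(883), squaring gives (α - 30)^2 = 883, i.e. α^2 - 60α + 900 = 883, so α^2 - 60α + 17 = 0. The discriminant of x^2 - 60x + 17 is (-60)^2 - 4·(17) = 3600 - 68 = 3532, and 4·(883) is not a perfect square in Q since 883 is squarefree and ≠ 1. Hence x^2 - 60x + 17 is irreducible over Q and is the minimal polynomial of α.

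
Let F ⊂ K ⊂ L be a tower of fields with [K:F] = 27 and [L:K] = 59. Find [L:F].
[L:F] = 1593

The tower law says that for any tower of field extensions F ⊂ K ⊂ L with finite degrees, [L:F] = [L:K] · [K:F]. Here this gives [L:F] = 59 · 27 = 1593.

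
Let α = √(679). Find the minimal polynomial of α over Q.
m_α(x) = x^2 - 679

α satisfies α^2 - 679 = 0, so x^2 - 679 annihilates α. Since d = 679 is squarefree and ≠ 1, it is not a perfect square in Q, so x^2 - 679 has no rational root and is therefore irreducible over Q (a degree-2 polynomial over a field is irreducible iff it has no root). Hence m_α(x) = x^2 - 679.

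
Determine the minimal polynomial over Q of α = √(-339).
m_α(x) = x^2 + 339

α satisfies α^2 + 339 = 0, so x^2 + 339 annihilates α. Since d = -339 is squarefree and ≠ 1, it is not a perfect square in Q, so x^2 + 339 has no rational root and is therefore irreducible over Q (a degree-2 polynomial over a field is irreducible iff it has no root). Hence m_α(x) = x^2 + 339.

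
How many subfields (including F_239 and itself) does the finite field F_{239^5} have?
F_{239^5} has 2 subfields

The subfields of F_{p^n} are exactly the fields F_{p^d} for d | n (each is the fixed field of the unique index-d subgroup of Gal(F_{p^n}/F_p) ≅ Z/nZ). The divisors of n = 5 are {1, 5}, giving 2 subfields: F_{239^1}, F_{239^5}.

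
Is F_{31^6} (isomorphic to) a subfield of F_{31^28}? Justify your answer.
No: F_{31^6} is not a subfield of F_{31^28}

F_{p^m} embeds in F_{p^n} iff m | n. Here 6 ∤ 28 (since 28 = 4·6 + 4 with remainder 4 ≠ 0), so F_{31^6} is not a subfield of F_{31^28}. Equivalently: if it were, the tower law would give 6 = [F_{31^6}:F_31] dividing [F_{31^28}:F_31] = 28, contradiction.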